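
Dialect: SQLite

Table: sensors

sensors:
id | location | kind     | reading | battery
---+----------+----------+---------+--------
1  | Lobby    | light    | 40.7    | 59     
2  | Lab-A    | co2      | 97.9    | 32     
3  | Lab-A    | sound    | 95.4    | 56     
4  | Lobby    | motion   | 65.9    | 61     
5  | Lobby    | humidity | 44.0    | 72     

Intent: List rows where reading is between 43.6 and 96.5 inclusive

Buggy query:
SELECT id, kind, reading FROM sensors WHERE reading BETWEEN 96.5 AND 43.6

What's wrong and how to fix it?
Bug: BETWEEN expects the lower bound first; with 96.5 AND 43.6 the range is empty

Fix: Write BETWEEN 43.6 AND 96.5

Corrected query:
SELECT id, kind, reading FROM sensors WHERE reading BETWEEN 43.6 AND 96.5

Result:
id | kind     | reading
---+----------+--------
3  | sound    | 95.4   
4  | motion   | 65.9   
5  | humidity | 44     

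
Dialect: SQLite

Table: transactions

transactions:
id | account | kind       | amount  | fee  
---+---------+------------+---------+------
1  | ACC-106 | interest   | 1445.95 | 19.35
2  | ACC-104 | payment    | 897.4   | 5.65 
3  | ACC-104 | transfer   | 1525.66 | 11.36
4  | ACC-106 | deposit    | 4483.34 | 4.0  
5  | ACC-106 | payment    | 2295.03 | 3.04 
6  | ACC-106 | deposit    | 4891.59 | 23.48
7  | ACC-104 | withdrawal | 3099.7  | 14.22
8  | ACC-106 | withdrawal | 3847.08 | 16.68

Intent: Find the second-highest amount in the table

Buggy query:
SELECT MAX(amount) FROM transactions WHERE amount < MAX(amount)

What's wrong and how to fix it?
Bug: MAX(amount) on the right of the comparison is an aggregate-in-WHERE error

Fix: Put the inner MAX in a scalar subquery

Corrected query:
SELECT MAX(amount) FROM transactions WHERE amount < (SELECT MAX(amount) FROM transactions)

Result:
MAX(amount)
-----------
4483.34    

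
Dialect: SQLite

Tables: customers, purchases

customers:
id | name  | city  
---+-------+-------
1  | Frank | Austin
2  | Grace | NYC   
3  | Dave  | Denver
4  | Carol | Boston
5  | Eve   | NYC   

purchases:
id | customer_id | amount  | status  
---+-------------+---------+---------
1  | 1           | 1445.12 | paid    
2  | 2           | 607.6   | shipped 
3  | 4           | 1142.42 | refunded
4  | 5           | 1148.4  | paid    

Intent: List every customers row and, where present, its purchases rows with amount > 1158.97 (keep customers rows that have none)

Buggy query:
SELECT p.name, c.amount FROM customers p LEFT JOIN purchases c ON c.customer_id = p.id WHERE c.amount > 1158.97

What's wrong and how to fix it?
Bug: A WHERE condition on the right-hand table after LEFT JOIN drops unmatched parents

Fix: Put 'c.amount > 1158.97' in the JOIN's ON clause instead of WHERE

Corrected query:
SELECT p.name, c.amount FROM customers p LEFT JOIN purchases c ON c.customer_id = p.id AND c.amount > 1158.97

Result:
name  | amount 
------+--------
Frank | 1445.12
Grace | NULL   
Dave  | NULL   
Carol | NULL   
Eve   | NULL   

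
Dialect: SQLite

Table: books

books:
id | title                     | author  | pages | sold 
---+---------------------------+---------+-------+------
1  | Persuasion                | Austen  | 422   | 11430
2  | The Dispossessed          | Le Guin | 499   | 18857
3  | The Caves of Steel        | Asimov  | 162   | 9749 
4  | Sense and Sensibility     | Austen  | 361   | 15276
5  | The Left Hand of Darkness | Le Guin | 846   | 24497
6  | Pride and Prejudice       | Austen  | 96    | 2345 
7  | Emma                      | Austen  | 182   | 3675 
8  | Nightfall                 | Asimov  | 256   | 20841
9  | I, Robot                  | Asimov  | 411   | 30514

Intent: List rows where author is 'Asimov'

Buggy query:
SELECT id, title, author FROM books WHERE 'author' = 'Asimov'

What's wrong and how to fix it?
Bug: Single quotes denote string literals in SQL; the column name is being compared as a constant string

Fix: Reference the column as author without single quotes

Corrected query:
SELECT id, title, author FROM books WHERE author = 'Asimov'

Result:
id | title              | author
---+--------------------+-------
3  | The Caves of Steel | Asimov
8  | Nightfall          | Asimov
9  | I, Robot           | Asimov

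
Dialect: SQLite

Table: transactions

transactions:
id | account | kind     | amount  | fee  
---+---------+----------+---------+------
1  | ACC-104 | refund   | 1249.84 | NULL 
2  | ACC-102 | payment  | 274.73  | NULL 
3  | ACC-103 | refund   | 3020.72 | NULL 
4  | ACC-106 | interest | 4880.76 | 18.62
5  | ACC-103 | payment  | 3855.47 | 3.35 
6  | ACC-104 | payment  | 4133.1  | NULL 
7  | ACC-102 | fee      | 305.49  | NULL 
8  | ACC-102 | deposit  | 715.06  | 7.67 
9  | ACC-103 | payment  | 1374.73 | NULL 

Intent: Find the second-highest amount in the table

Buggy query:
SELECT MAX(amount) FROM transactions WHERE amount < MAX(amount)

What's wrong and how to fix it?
Bug: The inner MAX is an aggregate inside WHERE, which is not allowed

Fix: Put the inner MAX in a scalar subquery

Corrected query:
SELECT MAX(amount) FROM transactions WHERE amount < (SELECT MAX(amount) FROM transactions)

Result:
MAX(amount)
-----------
4133.1     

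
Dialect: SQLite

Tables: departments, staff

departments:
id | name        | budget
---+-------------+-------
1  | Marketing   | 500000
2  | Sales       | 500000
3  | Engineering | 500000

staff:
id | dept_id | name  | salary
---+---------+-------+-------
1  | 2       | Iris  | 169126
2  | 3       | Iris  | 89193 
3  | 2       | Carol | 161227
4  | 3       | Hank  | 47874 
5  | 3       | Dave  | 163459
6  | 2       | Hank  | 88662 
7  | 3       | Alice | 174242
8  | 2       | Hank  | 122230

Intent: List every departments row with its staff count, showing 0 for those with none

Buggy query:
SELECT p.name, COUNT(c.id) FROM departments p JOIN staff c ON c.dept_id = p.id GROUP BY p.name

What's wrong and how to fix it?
Bug: INNER JOIN drops departments rows that have no matching staff rows

Fix: Switch to LEFT JOIN to retain unmatched parent rows

Corrected query:
SELECT p.name, COUNT(c.id) FROM departments p LEFT JOIN staff c ON c.dept_id = p.id GROUP BY p.name

Result:
name        | COUNT(c.id)
------------+------------
Engineering | 4          
Marketing   | 0          
Sales       | 4          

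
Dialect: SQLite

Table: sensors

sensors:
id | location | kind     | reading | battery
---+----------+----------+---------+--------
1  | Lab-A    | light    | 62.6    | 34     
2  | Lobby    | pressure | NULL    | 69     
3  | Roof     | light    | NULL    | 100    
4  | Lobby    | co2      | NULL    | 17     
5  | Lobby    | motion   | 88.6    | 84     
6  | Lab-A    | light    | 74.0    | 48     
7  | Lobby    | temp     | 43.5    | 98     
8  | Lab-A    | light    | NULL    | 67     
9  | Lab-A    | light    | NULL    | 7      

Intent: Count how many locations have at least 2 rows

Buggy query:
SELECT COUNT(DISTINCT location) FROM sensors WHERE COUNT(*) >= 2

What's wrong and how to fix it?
Bug: WHERE filters individual rows, not groups, so a group-level COUNT is invalid there

Fix: Use a subquery that GROUPs and filters with HAVING, then count its rows

Corrected query:
SELECT COUNT(*) FROM (SELECT location FROM sensors GROUP BY location HAVING COUNT(*) >= 2)

Result:
COUNT(*)
--------
2       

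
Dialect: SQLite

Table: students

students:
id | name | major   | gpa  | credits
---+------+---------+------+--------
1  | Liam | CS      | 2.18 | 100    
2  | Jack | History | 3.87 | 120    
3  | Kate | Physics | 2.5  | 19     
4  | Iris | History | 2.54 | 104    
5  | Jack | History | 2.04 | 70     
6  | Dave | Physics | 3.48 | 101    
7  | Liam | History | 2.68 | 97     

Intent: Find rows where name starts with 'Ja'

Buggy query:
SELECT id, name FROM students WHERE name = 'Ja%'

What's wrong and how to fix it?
Bug: Wildcards only work with LIKE; '=' treats '%' as a literal character

Fix: Use LIKE for wildcard pattern matching

Corrected query:
SELECT id, name FROM students WHERE name LIKE 'Ja%'

Result:
id | name
---+-----
2  | Jack
5  | Jack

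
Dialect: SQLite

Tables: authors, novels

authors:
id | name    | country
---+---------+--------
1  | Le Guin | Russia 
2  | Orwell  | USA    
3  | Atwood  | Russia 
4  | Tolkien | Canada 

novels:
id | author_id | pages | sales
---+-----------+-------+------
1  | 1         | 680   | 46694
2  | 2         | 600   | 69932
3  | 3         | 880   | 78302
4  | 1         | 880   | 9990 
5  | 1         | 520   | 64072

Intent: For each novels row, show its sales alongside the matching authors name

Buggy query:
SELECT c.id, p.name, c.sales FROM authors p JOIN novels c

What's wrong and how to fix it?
Bug: JOIN with no ON clause produces a cartesian product; every novels row pairs with every authors row

Fix: Add ON c.author_id = p.id to the JOIN

Corrected query:
SELECT c.id, p.name, c.sales FROM authors p JOIN novels c ON c.author_id = p.id

Result:
id | name    | sales
---+---------+------
1  | Le Guin | 46694
2  | Orwell  | 69932
3  | Atwood  | 78302
4  | Le Guin | 9990 
5  | Le Guin | 64072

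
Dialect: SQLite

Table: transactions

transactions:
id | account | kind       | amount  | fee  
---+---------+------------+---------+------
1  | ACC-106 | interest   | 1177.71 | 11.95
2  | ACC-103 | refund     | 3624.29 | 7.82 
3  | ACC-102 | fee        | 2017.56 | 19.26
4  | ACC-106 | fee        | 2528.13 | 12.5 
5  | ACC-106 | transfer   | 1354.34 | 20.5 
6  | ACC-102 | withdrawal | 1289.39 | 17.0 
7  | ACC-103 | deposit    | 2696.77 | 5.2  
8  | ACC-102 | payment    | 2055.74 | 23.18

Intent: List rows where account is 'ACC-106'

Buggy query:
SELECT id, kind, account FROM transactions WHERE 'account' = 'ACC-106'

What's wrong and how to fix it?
Bug: 'account' in single quotes is a string literal, not the column; the comparison is literal-vs-literal and never true

Fix: Reference the column as account without single quotes

Corrected query:
SELECT id, kind, account FROM transactions WHERE account = 'ACC-106'

Result:
id | kind     | account
---+----------+--------
1  | interest | ACC-106
4  | fee      | ACC-106
5  | transfer | ACC-106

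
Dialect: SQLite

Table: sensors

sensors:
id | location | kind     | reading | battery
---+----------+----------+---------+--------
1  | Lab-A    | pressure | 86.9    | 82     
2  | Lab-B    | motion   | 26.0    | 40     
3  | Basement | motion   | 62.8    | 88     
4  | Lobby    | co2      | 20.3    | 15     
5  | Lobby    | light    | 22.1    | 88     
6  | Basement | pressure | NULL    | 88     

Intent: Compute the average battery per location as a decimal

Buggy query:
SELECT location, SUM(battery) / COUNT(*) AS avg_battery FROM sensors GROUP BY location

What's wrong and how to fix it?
Bug: Both operands are integers, so '/' performs integer division and truncates

Fix: Cast one side to REAL so the division keeps the fractional part

Corrected query:
SELECT location, SUM(battery) * 1.0 / COUNT(*) AS avg_battery FROM sensors GROUP BY location

Result:
location | avg_battery
---------+------------
Basement | 88         
Lab-A    | 82         
Lab-B    | 40         
Lobby    | 51.5       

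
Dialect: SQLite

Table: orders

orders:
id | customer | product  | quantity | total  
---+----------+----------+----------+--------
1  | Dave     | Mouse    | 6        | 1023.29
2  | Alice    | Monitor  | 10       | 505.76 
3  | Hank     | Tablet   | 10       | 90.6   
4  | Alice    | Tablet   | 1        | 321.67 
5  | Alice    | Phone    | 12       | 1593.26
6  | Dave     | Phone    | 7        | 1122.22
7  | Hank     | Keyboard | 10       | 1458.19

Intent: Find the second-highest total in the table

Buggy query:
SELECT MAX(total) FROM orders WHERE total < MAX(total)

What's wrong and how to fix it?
Bug: MAX(total) on the right of the comparison is an aggregate-in-WHERE error

Fix: Put the inner MAX in a scalar subquery

Corrected query:
SELECT MAX(total) FROM orders WHERE total < (SELECT MAX(total) FROM orders)

Result:
MAX(total)
----------
1458.19   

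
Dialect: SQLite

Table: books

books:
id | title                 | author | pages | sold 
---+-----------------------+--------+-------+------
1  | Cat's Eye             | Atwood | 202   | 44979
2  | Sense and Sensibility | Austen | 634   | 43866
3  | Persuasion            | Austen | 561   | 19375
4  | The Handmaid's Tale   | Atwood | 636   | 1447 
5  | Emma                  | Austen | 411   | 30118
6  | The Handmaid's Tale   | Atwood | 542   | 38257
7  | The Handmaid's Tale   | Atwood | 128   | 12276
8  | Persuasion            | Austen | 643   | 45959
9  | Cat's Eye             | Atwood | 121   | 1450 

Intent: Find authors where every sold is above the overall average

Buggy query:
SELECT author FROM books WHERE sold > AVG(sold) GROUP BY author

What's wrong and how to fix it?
Bug: WHERE evaluates per row before aggregation, so AVG() is unavailable

Fix: Compute the overall average in a scalar subquery and compare each group's MIN against it in HAVING

Corrected query:
SELECT author FROM books GROUP BY author HAVING MIN(sold) > (SELECT AVG(sold) FROM books)

Result:
(no rows)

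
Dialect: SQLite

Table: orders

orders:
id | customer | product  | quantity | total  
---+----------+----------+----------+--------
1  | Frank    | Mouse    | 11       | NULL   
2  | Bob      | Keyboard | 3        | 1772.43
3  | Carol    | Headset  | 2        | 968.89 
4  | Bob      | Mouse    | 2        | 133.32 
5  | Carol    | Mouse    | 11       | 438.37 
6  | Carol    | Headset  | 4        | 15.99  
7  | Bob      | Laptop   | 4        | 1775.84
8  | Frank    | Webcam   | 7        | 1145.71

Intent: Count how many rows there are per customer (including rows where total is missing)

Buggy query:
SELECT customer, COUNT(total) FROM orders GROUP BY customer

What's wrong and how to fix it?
Bug: COUNT(column) counts non-NULL values only; rows with NULL total aren't counted

Fix: Replace COUNT(total) with COUNT(*)

Corrected query:
SELECT customer, COUNT(*) FROM orders GROUP BY customer

Result:
customer | COUNT(*)
---------+---------
Bob      | 3       
Carol    | 3       
Frank    | 2       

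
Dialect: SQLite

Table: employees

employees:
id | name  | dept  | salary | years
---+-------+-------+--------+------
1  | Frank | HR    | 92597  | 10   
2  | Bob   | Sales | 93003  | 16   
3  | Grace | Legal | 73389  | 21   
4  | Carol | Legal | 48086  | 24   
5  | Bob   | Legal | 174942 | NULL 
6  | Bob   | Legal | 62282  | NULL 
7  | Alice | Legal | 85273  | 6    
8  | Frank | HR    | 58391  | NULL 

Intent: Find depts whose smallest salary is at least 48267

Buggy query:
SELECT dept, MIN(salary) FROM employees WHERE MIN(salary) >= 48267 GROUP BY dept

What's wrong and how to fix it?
Bug: MIN() in WHERE is a misuse of aggregate

Fix: Use HAVING for the per-group MIN condition

Corrected query:
SELECT dept, MIN(salary) FROM employees GROUP BY dept HAVING MIN(salary) >= 48267

Result:
dept  | MIN(salary)
------+------------
HR    | 58391      
Sales | 93003      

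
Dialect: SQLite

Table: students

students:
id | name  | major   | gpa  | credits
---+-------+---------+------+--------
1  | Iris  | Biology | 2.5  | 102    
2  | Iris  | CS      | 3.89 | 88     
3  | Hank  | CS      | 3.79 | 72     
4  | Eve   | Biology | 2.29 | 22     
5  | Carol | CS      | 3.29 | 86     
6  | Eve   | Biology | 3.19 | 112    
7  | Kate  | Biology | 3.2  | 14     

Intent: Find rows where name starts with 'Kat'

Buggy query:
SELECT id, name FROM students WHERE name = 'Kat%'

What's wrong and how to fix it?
Bug: '=' compares the literal string including the % character; pattern matching needs LIKE

Fix: Use LIKE for wildcard pattern matching

Corrected query:
SELECT id, name FROM students WHERE name LIKE 'Kat%'

Result:
id | name
---+-----
7  | Kate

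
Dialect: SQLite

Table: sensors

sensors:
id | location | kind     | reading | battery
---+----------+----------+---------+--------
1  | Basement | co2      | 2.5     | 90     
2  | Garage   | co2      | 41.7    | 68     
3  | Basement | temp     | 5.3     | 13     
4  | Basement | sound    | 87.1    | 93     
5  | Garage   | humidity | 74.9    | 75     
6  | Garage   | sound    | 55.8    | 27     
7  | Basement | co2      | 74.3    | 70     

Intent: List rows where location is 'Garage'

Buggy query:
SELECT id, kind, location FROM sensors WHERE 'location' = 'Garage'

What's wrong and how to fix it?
Bug: Single quotes denote string literals in SQL; the column name is being compared as a constant string

Fix: Reference the column as location without single quotes

Corrected query:
SELECT id, kind, location FROM sensors WHERE location = 'Garage'

Result:
id | kind     | location
---+----------+---------
2  | co2      | Garage  
5  | humidity | Garage  
6  | sound    | Garage  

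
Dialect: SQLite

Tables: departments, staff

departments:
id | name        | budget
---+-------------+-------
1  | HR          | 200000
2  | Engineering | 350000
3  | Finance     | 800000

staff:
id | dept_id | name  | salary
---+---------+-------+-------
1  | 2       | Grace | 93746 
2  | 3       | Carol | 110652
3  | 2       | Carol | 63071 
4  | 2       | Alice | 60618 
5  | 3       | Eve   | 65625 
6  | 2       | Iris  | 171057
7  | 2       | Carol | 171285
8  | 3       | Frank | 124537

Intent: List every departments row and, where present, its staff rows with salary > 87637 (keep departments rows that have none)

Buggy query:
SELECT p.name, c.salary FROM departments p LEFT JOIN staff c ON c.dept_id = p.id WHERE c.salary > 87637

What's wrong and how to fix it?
Bug: A WHERE condition on the right-hand table after LEFT JOIN drops unmatched parents

Fix: Put 'c.salary > 87637' in the JOIN's ON clause instead of WHERE

Corrected query:
SELECT p.name, c.salary FROM departments p LEFT JOIN staff c ON c.dept_id = p.id AND c.salary > 87637

Result:
name        | salary
------------+-------
HR          | NULL  
Engineering | 93746 
Engineering | 171057
Engineering | 171285
Finance     | 110652
Finance     | 124537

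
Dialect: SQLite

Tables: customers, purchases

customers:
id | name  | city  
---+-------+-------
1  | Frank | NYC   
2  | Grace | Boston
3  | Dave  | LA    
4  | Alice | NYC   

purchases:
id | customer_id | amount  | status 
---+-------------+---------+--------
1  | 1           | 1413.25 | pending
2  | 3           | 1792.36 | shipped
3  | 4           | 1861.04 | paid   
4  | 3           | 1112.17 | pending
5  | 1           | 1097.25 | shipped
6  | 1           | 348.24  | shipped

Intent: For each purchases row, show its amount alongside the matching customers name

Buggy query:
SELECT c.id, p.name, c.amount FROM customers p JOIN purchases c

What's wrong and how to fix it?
Bug: JOIN with no ON clause produces a cartesian product; every purchases row pairs with every customers row

Fix: Add ON c.customer_id = p.id to the JOIN

Corrected query:
SELECT c.id, p.name, c.amount FROM customers p JOIN purchases c ON c.customer_id = p.id

Result:
id | name  | amount 
---+-------+--------
1  | Frank | 1413.25
2  | Dave  | 1792.36
3  | Alice | 1861.04
4  | Dave  | 1112.17
5  | Frank | 1097.25
6  | Frank | 348.24 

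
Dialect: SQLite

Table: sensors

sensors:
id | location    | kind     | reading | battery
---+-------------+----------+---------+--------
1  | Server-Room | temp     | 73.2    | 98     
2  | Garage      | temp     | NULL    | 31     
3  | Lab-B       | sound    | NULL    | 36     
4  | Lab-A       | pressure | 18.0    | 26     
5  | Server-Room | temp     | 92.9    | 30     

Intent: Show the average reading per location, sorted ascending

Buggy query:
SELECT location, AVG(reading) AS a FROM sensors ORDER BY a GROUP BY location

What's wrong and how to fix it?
Bug: ORDER BY appears before GROUP BY; SQL clause order requires GROUP BY first

Fix: Move ORDER BY to the end, after GROUP BY

Corrected query:
SELECT location, AVG(reading) AS a FROM sensors GROUP BY location ORDER BY a

Result:
location    | a    
------------+------
Garage      | NULL 
Lab-B       | NULL 
Lab-A       | 18   
Server-Room | 83.05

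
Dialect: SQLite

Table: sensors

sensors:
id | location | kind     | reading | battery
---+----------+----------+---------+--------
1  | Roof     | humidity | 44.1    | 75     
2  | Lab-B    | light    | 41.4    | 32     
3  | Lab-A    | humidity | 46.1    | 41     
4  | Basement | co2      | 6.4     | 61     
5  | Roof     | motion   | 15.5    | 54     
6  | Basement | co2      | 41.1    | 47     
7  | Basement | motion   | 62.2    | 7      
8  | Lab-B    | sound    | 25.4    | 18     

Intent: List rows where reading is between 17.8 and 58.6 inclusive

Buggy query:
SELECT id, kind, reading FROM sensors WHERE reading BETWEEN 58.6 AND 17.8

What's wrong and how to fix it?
Bug: The bounds are reversed; BETWEEN a AND b requires a <= b to match anything

Fix: Swap the bounds so the smaller value comes first

Corrected query:
SELECT id, kind, reading FROM sensors WHERE reading BETWEEN 17.8 AND 58.6

Result:
id | kind     | reading
---+----------+--------
1  | humidity | 44.1   
2  | light    | 41.4   
3  | humidity | 46.1   
6  | co2      | 41.1   
8  | sound    | 25.4   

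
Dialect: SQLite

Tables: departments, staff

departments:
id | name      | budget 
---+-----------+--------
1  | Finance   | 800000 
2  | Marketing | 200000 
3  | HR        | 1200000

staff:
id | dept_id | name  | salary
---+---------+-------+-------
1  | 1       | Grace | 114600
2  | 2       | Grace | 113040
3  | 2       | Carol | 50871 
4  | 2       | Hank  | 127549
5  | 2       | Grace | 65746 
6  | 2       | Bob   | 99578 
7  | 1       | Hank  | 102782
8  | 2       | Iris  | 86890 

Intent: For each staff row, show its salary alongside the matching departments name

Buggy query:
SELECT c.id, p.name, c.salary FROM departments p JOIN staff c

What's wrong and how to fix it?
Bug: Missing join condition: each staff row is matched to all departments rows instead of just its own

Fix: Specify the join condition linking the foreign key to the parent id

Corrected query:
SELECT c.id, p.name, c.salary FROM departments p JOIN staff c ON c.dept_id = p.id

Result:
id | name      | salary
---+-----------+-------
1  | Finance   | 114600
2  | Marketing | 113040
3  | Marketing | 50871 
4  | Marketing | 127549
5  | Marketing | 65746 
6  | Marketing | 99578 
7  | Finance   | 102782
8  | Marketing | 86890 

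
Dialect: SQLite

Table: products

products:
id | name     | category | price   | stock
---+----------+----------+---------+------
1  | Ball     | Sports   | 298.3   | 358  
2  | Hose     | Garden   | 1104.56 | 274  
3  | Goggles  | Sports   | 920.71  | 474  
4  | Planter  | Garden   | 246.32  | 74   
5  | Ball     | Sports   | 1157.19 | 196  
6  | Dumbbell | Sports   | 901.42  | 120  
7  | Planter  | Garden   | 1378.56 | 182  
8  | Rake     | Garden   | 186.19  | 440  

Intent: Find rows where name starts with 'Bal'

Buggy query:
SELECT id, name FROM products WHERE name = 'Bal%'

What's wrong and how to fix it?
Bug: '=' compares the literal string including the % character; pattern matching needs LIKE

Fix: Use LIKE for wildcard pattern matching

Corrected query:
SELECT id, name FROM products WHERE name LIKE 'Bal%'

Result:
id | name
---+-----
1  | Ball
5  | Ball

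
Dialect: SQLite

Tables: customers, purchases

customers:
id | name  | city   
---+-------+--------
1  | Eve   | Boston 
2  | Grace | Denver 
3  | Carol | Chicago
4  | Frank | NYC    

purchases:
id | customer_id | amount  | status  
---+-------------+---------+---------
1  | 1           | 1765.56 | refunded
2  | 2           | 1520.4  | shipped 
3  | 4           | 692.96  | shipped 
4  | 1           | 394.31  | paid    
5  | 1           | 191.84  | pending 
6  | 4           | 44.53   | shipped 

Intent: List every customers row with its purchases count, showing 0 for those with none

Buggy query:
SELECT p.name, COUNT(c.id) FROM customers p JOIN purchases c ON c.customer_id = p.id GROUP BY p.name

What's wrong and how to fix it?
Bug: INNER JOIN drops customers rows that have no matching purchases rows

Fix: Use LEFT JOIN so parents without children still appear (COUNT(c.id) gives 0)

Corrected query:
SELECT p.name, COUNT(c.id) FROM customers p LEFT JOIN purchases c ON c.customer_id = p.id GROUP BY p.name

Result:
name  | COUNT(c.id)
------+------------
Carol | 0          
Eve   | 3          
Frank | 2          
Grace | 1          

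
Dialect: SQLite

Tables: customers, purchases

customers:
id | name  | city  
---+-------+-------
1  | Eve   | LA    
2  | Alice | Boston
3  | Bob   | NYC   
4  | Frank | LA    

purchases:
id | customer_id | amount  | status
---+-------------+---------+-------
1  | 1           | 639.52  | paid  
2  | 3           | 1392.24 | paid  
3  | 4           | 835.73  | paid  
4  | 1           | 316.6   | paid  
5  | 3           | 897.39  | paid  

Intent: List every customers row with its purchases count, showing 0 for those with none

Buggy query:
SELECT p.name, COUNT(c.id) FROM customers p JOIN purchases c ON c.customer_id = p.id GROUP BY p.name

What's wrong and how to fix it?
Bug: An inner join excludes parents with zero children

Fix: Switch to LEFT JOIN to retain unmatched parent rows

Corrected query:
SELECT p.name, COUNT(c.id) FROM customers p LEFT JOIN purchases c ON c.customer_id = p.id GROUP BY p.name

Result:
name  | COUNT(c.id)
------+------------
Alice | 0          
Bob   | 2          
Eve   | 2          
Frank | 1          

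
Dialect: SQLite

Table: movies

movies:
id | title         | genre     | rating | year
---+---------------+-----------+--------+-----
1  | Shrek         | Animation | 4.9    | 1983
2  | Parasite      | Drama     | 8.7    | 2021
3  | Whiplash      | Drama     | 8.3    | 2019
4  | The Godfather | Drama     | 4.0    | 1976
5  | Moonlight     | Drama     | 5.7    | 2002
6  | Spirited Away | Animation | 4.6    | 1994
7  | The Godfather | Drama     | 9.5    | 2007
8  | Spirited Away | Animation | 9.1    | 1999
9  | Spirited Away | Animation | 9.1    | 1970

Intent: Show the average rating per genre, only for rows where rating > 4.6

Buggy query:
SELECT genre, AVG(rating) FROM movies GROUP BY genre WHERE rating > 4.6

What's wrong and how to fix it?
Bug: WHERE cannot follow GROUP BY

Fix: Move the WHERE clause before GROUP BY

Corrected query:
SELECT genre, AVG(rating) FROM movies WHERE rating > 4.6 GROUP BY genre

Result:
genre     | AVG(rating)
----------+------------
Animation | 7.7        
Drama     | 8.05       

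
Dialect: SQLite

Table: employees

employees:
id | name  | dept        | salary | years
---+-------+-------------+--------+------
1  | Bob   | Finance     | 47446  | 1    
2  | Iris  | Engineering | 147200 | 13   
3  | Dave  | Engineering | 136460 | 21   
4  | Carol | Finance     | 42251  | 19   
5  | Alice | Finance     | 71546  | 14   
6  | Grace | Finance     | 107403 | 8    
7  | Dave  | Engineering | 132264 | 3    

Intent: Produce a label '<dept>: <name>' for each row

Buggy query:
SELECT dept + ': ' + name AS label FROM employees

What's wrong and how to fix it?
Bug: SQLite uses || for string concatenation; + coerces text to numbers (yielding 0)

Fix: Replace + with || to concatenate text

Corrected query:
SELECT dept || ': ' || name AS label FROM employees

Result:
label            
-----------------
Finance: Bob     
Engineering: Iris
Engineering: Dave
Finance: Carol   
Finance: Alice   
Finance: Grace   
Engineering: Dave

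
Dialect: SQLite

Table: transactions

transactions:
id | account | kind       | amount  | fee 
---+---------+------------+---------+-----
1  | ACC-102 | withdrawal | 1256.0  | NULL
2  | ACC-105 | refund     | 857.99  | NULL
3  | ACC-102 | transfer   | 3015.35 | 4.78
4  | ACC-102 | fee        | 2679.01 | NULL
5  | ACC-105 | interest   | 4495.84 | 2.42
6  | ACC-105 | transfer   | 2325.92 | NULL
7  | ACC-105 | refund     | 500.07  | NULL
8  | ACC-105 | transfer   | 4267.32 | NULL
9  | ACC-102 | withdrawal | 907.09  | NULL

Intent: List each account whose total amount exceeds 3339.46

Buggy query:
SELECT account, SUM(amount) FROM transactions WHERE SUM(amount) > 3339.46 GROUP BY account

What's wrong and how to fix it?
Bug: Aggregate functions cannot appear in a WHERE clause

Fix: Move the aggregate condition to a HAVING clause

Corrected query:
SELECT account, SUM(amount) FROM transactions GROUP BY account HAVING SUM(amount) > 3339.46

Result:
account | SUM(amount)
--------+------------
ACC-102 | 7857.45    
ACC-105 | 12447.14   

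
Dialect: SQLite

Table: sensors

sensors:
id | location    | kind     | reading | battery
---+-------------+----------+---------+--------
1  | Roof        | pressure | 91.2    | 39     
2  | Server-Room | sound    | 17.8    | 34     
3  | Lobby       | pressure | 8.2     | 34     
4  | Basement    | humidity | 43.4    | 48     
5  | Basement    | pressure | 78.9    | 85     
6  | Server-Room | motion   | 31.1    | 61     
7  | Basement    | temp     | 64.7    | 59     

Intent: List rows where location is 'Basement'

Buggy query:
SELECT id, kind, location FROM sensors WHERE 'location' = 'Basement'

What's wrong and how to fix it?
Bug: 'location' in single quotes is a string literal, not the column; the comparison is literal-vs-literal and never true

Fix: Reference the column as location without single quotes

Corrected query:
SELECT id, kind, location FROM sensors WHERE location = 'Basement'

Result:
id | kind     | location
---+----------+---------
4  | humidity | Basement
5  | pressure | Basement
7  | temp     | Basement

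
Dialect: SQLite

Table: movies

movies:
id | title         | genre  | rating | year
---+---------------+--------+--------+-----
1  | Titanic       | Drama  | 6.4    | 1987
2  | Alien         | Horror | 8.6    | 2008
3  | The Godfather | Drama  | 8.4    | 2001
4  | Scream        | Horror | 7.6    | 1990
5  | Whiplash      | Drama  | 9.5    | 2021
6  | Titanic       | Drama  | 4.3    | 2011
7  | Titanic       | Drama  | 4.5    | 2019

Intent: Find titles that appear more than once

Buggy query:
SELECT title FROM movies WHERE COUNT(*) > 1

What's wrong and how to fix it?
Bug: COUNT(*) is an aggregate and cannot be used in WHERE

Fix: Group first, then use HAVING for the count condition

Corrected query:
SELECT title FROM movies GROUP BY title HAVING COUNT(*) > 1

Result:
title  
-------
Titanic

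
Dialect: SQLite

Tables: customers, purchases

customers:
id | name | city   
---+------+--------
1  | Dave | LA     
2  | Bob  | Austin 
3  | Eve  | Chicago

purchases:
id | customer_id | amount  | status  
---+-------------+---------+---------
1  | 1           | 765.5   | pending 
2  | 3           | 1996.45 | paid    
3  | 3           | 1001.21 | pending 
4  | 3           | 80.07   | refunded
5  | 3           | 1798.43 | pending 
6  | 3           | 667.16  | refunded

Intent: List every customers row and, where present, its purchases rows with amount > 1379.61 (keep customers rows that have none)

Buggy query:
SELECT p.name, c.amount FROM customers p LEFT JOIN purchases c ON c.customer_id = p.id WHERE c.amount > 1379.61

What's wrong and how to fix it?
Bug: Filtering c.amount in WHERE discards the NULL rows produced by LEFT JOIN, turning it into an inner join

Fix: Move the right-table condition into the ON clause so unmatched parents are kept

Corrected query:
SELECT p.name, c.amount FROM customers p LEFT JOIN purchases c ON c.customer_id = p.id AND c.amount > 1379.61

Result:
name | amount 
-----+--------
Dave | NULL   
Bob  | NULL   
Eve  | 1798.43
Eve  | 1996.45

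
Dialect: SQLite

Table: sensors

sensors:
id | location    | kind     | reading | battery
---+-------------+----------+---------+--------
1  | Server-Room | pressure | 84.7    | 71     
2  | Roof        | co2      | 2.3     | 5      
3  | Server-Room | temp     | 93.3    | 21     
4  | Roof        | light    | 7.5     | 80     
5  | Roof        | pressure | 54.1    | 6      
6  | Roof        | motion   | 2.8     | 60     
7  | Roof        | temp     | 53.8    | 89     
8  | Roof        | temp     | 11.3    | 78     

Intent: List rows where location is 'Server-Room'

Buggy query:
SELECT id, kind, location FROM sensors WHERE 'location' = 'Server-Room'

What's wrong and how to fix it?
Bug: 'location' in single quotes is a string literal, not the column; the comparison is literal-vs-literal and never true

Fix: Remove the quotes around the column name (or use double quotes for an identifier)

Corrected query:
SELECT id, kind, location FROM sensors WHERE location = 'Server-Room'

Result:
id | kind     | location   
---+----------+------------
1  | pressure | Server-Room
3  | temp     | Server-Room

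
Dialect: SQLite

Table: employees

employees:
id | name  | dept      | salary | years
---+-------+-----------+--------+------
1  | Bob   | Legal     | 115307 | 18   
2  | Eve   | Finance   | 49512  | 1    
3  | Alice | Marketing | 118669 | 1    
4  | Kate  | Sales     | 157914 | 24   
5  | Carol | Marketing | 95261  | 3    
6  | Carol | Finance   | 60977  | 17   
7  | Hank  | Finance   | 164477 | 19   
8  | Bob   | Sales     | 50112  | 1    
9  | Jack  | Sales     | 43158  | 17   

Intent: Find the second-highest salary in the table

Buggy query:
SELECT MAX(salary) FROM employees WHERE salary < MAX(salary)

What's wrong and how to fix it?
Bug: MAX(salary) on the right of the comparison is an aggregate-in-WHERE error

Fix: Put the inner MAX in a scalar subquery

Corrected query:
SELECT MAX(salary) FROM employees WHERE salary < (SELECT MAX(salary) FROM employees)

Result:
MAX(salary)
-----------
157914     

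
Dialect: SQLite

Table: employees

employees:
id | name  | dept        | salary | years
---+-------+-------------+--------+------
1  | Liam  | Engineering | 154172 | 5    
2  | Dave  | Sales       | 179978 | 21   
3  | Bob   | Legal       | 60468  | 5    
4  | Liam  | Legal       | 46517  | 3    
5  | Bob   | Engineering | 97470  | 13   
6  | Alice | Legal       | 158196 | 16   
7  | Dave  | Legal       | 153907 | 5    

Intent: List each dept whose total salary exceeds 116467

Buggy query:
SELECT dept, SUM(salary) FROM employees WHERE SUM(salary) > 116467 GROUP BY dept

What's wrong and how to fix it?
Bug: SUM(salary) is an aggregate, but WHERE filters rows before aggregation

Fix: Move the aggregate condition to a HAVING clause

Corrected query:
SELECT dept, SUM(salary) FROM employees GROUP BY dept HAVING SUM(salary) > 116467

Result:
dept        | SUM(salary)
------------+------------
Engineering | 251642     
Legal       | 419088     
Sales       | 179978     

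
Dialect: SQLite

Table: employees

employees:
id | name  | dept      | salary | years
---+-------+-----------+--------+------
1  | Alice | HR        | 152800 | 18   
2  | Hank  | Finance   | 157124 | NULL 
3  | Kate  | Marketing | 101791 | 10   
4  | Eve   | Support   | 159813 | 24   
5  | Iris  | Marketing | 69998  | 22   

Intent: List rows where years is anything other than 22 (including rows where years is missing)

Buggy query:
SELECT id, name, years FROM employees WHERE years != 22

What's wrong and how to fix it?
Bug: 'years != 22' is unknown when years is NULL, so NULL rows are silently excluded

Fix: Add an explicit OR years IS NULL to include the missing-value rows

Corrected query:
SELECT id, name, years FROM employees WHERE years != 22 OR years IS NULL

Result:
id | name  | years
---+-------+------
1  | Alice | 18   
2  | Hank  | NULL 
3  | Kate  | 10   
4  | Eve   | 24   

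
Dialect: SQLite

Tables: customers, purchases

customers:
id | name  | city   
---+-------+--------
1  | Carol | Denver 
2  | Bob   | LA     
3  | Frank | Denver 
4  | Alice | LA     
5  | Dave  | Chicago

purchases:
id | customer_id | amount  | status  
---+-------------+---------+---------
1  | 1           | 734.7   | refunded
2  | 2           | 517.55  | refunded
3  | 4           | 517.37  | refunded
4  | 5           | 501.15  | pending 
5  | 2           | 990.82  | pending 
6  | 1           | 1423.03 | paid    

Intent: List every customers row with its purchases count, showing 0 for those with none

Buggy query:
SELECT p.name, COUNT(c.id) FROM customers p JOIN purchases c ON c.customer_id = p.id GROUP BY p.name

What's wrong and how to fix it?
Bug: An inner join excludes parents with zero children

Fix: Switch to LEFT JOIN to retain unmatched parent rows

Corrected query:
SELECT p.name, COUNT(c.id) FROM customers p LEFT JOIN purchases c ON c.customer_id = p.id GROUP BY p.name

Result:
name  | COUNT(c.id)
------+------------
Alice | 1          
Bob   | 2          
Carol | 2          
Dave  | 1          
Frank | 0          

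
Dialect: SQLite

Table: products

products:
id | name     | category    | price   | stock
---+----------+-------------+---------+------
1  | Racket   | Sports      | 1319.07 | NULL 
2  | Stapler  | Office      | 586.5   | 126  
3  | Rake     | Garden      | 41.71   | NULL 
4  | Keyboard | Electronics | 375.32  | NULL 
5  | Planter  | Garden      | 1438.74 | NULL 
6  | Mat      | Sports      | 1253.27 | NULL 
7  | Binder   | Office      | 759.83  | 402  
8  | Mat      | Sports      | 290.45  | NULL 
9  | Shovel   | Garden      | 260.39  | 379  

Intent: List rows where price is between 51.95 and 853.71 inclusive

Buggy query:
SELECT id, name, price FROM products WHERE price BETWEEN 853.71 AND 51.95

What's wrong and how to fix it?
Bug: The bounds are reversed; BETWEEN a AND b requires a <= b to match anything

Fix: Write BETWEEN 51.95 AND 853.71

Corrected query:
SELECT id, name, price FROM products WHERE price BETWEEN 51.95 AND 853.71

Result:
id | name     | price 
---+----------+-------
2  | Stapler  | 586.5 
4  | Keyboard | 375.32
7  | Binder   | 759.83
8  | Mat      | 290.45
9  | Shovel   | 260.39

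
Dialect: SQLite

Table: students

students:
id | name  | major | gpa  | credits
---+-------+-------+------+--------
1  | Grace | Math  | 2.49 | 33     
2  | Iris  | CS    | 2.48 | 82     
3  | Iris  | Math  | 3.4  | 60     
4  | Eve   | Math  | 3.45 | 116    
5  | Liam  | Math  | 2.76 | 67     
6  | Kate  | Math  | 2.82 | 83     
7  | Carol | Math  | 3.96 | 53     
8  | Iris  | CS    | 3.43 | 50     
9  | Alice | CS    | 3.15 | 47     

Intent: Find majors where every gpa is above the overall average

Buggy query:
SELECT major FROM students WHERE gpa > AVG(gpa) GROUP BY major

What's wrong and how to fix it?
Bug: AVG() is an aggregate; it can't sit directly in WHERE

Fix: Use a subquery for AVG and a HAVING MIN(...) filter so the condition holds for every row in the group

Corrected query:
SELECT major FROM students GROUP BY major HAVING MIN(gpa) > (SELECT AVG(gpa) FROM students)

Result:
(no rows)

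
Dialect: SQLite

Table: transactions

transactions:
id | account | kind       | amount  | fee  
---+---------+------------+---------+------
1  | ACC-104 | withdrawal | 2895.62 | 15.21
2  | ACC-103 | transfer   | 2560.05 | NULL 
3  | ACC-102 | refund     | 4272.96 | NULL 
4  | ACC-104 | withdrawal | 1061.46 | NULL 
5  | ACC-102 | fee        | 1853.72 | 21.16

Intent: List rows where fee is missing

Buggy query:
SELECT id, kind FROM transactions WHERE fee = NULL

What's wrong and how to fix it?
Bug: Comparing to NULL with '=' never matches; NULL = NULL is unknown, not true

Fix: Replace '= NULL' with 'IS NULL'

Corrected query:
SELECT id, kind FROM transactions WHERE fee IS NULL

Result:
id | kind      
---+-----------
2  | transfer  
3  | refund    
4  | withdrawal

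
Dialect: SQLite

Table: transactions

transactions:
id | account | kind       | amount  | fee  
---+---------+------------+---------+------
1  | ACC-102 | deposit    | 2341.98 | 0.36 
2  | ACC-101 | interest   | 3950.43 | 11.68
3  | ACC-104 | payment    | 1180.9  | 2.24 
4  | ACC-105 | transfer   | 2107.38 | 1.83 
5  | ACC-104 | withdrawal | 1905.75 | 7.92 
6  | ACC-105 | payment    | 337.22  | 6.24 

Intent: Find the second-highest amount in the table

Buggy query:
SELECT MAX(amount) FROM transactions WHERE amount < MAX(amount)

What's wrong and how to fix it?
Bug: The inner MAX is an aggregate inside WHERE, which is not allowed

Fix: Compute the overall MAX in a subquery, then take MAX of rows below it

Corrected query:
SELECT MAX(amount) FROM transactions WHERE amount < (SELECT MAX(amount) FROM transactions)

Result:
MAX(amount)
-----------
2341.98    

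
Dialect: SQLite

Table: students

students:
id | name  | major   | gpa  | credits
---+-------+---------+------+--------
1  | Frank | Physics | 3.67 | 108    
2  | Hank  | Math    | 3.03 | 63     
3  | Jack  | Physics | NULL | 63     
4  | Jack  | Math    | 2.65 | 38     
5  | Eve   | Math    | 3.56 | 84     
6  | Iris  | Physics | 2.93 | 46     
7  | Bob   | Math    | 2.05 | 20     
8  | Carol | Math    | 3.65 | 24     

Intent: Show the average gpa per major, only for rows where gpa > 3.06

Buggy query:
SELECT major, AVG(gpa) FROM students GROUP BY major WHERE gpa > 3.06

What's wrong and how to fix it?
Bug: Row-level WHERE must come before GROUP BY in the clause order

Fix: Move the WHERE clause before GROUP BY

Corrected query:
SELECT major, AVG(gpa) FROM students WHERE gpa > 3.06 GROUP BY major

Result:
major   | AVG(gpa)
--------+---------
Math    | 3.605   
Physics | 3.67    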